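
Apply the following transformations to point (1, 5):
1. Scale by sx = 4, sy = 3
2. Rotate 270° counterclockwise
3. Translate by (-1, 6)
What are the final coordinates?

Step 1: Scale → (4, 15)
Step 2: Rotate 270° → (15, -4)
Step 3: Translate → (14, 2)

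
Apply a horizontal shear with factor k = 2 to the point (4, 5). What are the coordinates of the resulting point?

Shear matrix for horizontal shear with factor k = 2:
[[1, 2], [0, 1]]
Result: (4, 5) → (14, 5)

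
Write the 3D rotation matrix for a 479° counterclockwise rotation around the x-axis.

Rotation matrix for counterclockwise 479° around x-axis:
cos(479°) = -0.4848, sin(479°) = 0.8746
Result: [[1, 0, 0], [0, -0.4848, -0.8746], [0, 0.8746, -0.4848]]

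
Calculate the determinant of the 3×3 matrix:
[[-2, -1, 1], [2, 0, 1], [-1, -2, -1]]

Expansion along first row:
det = -2·det([[0,1],[-2,-1]]) - -1·det([[2,1],[-1,-1]]) + 1·det([[2,0],[-1,-2]])
    = -2·(0·-1 - 1·-2) - -1·(2·-1 - 1·-1) + 1·(2·-2 - 0·-1)
    = -2·2 - -1·-1 + 1·-4
    = -4 + -1 + -4 = -9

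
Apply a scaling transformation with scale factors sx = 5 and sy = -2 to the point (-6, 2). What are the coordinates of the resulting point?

Scaling matrix:
[[5, 0], [0, -2]]
Result: (-6 × 5, 2 × -2) = (-30, -4)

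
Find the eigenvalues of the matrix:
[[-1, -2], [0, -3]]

Characteristic equation: det(A - λI) = 0
λ² - (trace)λ + (det) = 0
trace = -1 + -3 = -4, det = (-1)(-3) - (-2)(0) = 3
λ² - (-4)λ + (3) = 0
λ = (-4 ± √((-4)² - 4·(3))) / 2 = (-4 ± √4) / 2
Solving: λ = -3, -1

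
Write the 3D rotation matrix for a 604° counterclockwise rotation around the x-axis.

Rotation matrix for counterclockwise 604° around x-axis:
cos(604°) = -0.4384, sin(604°) = -0.8988
Result: [[1, 0, 0], [0, -0.4384, 0.8988], [0, -0.8988, -0.4384]]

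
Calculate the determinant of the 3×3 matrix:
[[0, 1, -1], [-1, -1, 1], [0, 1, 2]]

Expansion along first row:
det = 0·det([[-1,1],[1,2]]) - 1·det([[-1,1],[0,2]]) + -1·det([[-1,-1],[0,1]])
    = 0·(-1·2 - 1·1) - 1·(-1·2 - 1·0) + -1·(-1·1 - -1·0)
    = 0·-3 - 1·-2 + -1·-1
    = 0 + 2 + 1 = 3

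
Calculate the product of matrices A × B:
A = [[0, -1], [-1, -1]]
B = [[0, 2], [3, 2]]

Matrix multiplication:
C[0][0] = 0×0 + -1×3 = -3
C[0][1] = 0×2 + -1×2 = -2
C[1][0] = -1×0 + -1×3 = -3
C[1][1] = -1×2 + -1×2 = -4
Result: [[-3, -2], [-3, -4]]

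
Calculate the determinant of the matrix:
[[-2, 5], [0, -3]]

For a 2×2 matrix [[a, b], [c, d]], det = ad - bc
det = (-2)(-3) - (5)(0) = 6 - 0 = 6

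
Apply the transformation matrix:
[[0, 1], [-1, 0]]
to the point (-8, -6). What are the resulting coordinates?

Matrix multiplication:
[[0, 1], [-1, 0]] × [-8, -6]ᵀ
= [(0)(-8) + (1)(-6), (-1)(-8) + (0)(-6)]ᵀ
= [-6, 8]ᵀ
Result: (-6, 8)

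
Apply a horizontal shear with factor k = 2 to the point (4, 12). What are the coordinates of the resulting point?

Shear matrix for horizontal shear with factor k = 2:
[[1, 2], [0, 1]]
Result: (4, 12) → (28, 12)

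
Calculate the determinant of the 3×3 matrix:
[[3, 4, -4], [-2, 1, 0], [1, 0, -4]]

Expansion along first row:
det = 3·det([[1,0],[0,-4]]) - 4·det([[-2,0],[1,-4]]) + -4·det([[-2,1],[1,0]])
    = 3·(1·-4 - 0·0) - 4·(-2·-4 - 0·1) + -4·(-2·0 - 1·1)
    = 3·-4 - 4·8 + -4·-1
    = -12 + -32 + 4 = -40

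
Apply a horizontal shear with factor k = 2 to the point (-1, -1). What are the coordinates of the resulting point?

Shear matrix for horizontal shear with factor k = 2:
[[1, 2], [0, 1]]
Result: (-1, -1) → (-3, -1)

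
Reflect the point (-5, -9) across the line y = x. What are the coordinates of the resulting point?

Reflection across line y = x: (-5, -9) → (-9, -5)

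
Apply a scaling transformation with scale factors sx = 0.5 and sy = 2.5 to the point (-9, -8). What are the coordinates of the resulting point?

Scaling matrix:
[[0.50, 0], [0, 2.50]]
Result: (-9 × 0.5, -8 × 2.5) = (-4.5, -20)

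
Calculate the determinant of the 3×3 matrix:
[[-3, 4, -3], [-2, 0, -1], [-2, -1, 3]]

Expansion along first row:
det = -3·det([[0,-1],[-1,3]]) - 4·det([[-2,-1],[-2,3]]) + -3·det([[-2,0],[-2,-1]])
    = -3·(0·3 - -1·-1) - 4·(-2·3 - -1·-2) + -3·(-2·-1 - 0·-2)
    = -3·-1 - 4·-8 + -3·2
    = 3 + 32 + -6 = 29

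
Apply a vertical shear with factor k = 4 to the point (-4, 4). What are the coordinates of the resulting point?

Shear matrix for vertical shear with factor k = 4:
[[1, 0], [4, 1]]
Result: (-4, 4) → (-4, -12)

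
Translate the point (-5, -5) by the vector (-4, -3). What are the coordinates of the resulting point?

Translation by (-4, -3) (homogeneous matrix [[1, 0, -4], [0, 1, -3], [0, 0, 1]]):
x' = -5 + -4 = -9
y' = -5 + -3 = -8
Result: (-9, -8)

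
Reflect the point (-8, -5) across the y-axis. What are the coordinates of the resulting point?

Reflection across y-axis: (-8, -5) → (8, -5)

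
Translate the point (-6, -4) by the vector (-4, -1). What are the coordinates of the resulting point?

Translation by (-4, -1) (homogeneous matrix [[1, 0, -4], [0, 1, -1], [0, 0, 1]]):
x' = -6 + -4 = -10
y' = -4 + -1 = -5
Result: (-10, -5)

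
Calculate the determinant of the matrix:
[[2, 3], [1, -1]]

For a 2×2 matrix [[a, b], [c, d]], det = ad - bc
det = (2)(-1) - (3)(1) = -2 - 3 = -5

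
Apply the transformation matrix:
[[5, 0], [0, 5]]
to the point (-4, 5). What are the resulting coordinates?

Matrix multiplication:
[[5, 0], [0, 5]] × [-4, 5]ᵀ
= [(5)(-4) + (0)(5), (0)(-4) + (5)(5)]ᵀ
= [-20, 25]ᵀ
Result: (-20, 25)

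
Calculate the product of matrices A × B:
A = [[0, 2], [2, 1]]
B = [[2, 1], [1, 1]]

Matrix multiplication:
C[0][0] = 0×2 + 2×1 = 2
C[0][1] = 0×1 + 2×1 = 2
C[1][0] = 2×2 + 1×1 = 5
C[1][1] = 2×1 + 1×1 = 3
Result: [[2, 2], [5, 3]]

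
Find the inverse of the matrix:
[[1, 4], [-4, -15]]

For [[a,b],[c,d]], inverse = (1/det)·[[d,-b],[-c,a]]
det = (1)(-15) - (4)(-4) = -15 - -16 = 1
Inverse = [[-15, -4], [4, 1]]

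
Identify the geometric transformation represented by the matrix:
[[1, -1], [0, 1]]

This matrix represents: horizontal shear with factor -1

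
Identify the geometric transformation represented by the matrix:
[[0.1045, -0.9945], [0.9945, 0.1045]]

This matrix represents: rotation by 84° counterclockwise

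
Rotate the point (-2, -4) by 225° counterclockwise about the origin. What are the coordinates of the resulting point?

Rotation matrix for 225°: [[cos 225°, -sin 225°], [sin 225°, cos 225°]] ≈ [[-0.707107, 0.707107], [-0.707107, -0.707107]]
[[-0.707107, 0.707107], [-0.707107, -0.707107]] × [-2, -4]ᵀ ≈ [-1.4142, 4.2426]ᵀ
Result: (-1.4142, 4.2426)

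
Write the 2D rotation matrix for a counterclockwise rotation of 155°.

Rotation matrix formula: [[cos θ, -sin θ], [sin θ, cos θ]]
For θ = 155°:
cos(155°) = -0.9063
sin(155°) = 0.4226
Result: [[-0.9063, -0.4226], [0.4226, -0.9063]]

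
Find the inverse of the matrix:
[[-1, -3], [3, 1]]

For [[a,b],[c,d]], inverse = (1/det)·[[d,-b],[-c,a]]
det = (-1)(1) - (-3)(3) = -1 - -9 = 8
Inverse = (1/8)·[[1, 3], [-3, -1]]
= [[1/8, 3/8], [-3/8, -1/8]]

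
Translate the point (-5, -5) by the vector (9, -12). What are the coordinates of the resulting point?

Translation by (9, -12) (homogeneous matrix [[1, 0, 9], [0, 1, -12], [0, 0, 1]]):
x' = -5 + 9 = 4
y' = -5 + -12 = -17
Result: (4, -17)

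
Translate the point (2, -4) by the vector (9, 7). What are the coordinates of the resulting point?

Translation by (9, 7) (homogeneous matrix [[1, 0, 9], [0, 1, 7], [0, 0, 1]]):
x' = 2 + 9 = 11
y' = -4 + 7 = 3
Result: (11, 3)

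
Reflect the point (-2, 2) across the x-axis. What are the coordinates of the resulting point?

Reflection across x-axis: (-2, 2) → (-2, -2)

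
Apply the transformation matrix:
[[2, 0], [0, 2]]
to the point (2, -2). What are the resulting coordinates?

Matrix multiplication:
[[2, 0], [0, 2]] × [2, -2]ᵀ
= [(2)(2) + (0)(-2), (0)(2) + (2)(-2)]ᵀ
= [4, -4]ᵀ
Result: (4, -4)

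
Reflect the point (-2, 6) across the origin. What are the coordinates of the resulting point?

Reflection across origin: (-2, 6) → (2, -6)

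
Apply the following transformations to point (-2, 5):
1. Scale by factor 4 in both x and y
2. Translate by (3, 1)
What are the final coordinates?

Step 1: Scale (-2, 5) by 4 → (-8, 20)
Step 2: Translate by (3, 1) → (-5, 21)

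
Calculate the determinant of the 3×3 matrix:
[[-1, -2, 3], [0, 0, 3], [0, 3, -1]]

Expansion along first row:
det = -1·det([[0,3],[3,-1]]) - -2·det([[0,3],[0,-1]]) + 3·det([[0,0],[0,3]])
    = -1·(0·-1 - 3·3) - -2·(0·-1 - 3·0) + 3·(0·3 - 0·0)
    = -1·-9 - -2·0 + 3·0
    = 9 + 0 + 0 = 9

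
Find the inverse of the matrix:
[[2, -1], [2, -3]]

For [[a,b],[c,d]], inverse = (1/det)·[[d,-b],[-c,a]]
det = (2)(-3) - (-1)(2) = -6 - -2 = -4
Inverse = (1/-4)·[[-3, 1], [-2, 2]]
= [[3/4, -1/4], [1/2, -1/2]]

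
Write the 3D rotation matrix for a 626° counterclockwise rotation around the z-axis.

Rotation matrix for counterclockwise 626° around z-axis:
cos(626°) = -0.0698, sin(626°) = -0.9976
Result: [[-0.0698, 0.9976, 0], [-0.9976, -0.0698, 0], [0, 0, 1]]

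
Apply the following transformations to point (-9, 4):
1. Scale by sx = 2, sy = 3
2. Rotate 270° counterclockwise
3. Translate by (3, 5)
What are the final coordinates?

Step 1: Scale → (-18, 12)
Step 2: Rotate 270° → (12, 18)
Step 3: Translate → (15, 23)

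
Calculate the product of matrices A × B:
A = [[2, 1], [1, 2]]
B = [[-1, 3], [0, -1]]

Matrix multiplication:
C[0][0] = 2×-1 + 1×0 = -2
C[0][1] = 2×3 + 1×-1 = 5
C[1][0] = 1×-1 + 2×0 = -1
C[1][1] = 1×3 + 2×-1 = 1
Result: [[-2, 5], [-1, 1]]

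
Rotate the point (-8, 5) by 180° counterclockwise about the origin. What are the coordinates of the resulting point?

Rotation matrix for 180°: [[cos 180°, -sin 180°], [sin 180°, cos 180°]] = [[-1, 0], [0, -1]]
[[-1, 0], [0, -1]] × [-8, 5]ᵀ = [8, -5]ᵀ
Result: (8, -5)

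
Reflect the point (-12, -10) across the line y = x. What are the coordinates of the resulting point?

Reflection across line y = x: (-12, -10) → (-10, -12)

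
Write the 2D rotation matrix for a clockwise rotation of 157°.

Rotation matrix formula: [[cos θ, -sin θ], [sin θ, cos θ]]
A clockwise rotation by 157° is equivalent to a counterclockwise rotation by -157°.
For θ = -157°:
cos(-157°) = -0.9205
sin(-157°) = -0.3907
Result: [[-0.9205, 0.3907], [-0.3907, -0.9205]]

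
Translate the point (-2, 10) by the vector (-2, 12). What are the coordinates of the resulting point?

Translation by (-2, 12) (homogeneous matrix [[1, 0, -2], [0, 1, 12], [0, 0, 1]]):
x' = -2 + -2 = -4
y' = 10 + 12 = 22
Result: (-4, 22)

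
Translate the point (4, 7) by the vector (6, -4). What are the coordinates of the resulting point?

Translation by (6, -4) (homogeneous matrix [[1, 0, 6], [0, 1, -4], [0, 0, 1]]):
x' = 4 + 6 = 10
y' = 7 + -4 = 3
Result: (10, 3)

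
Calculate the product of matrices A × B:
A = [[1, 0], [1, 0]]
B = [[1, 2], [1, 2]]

Matrix multiplication:
C[0][0] = 1×1 + 0×1 = 1
C[0][1] = 1×2 + 0×2 = 2
C[1][0] = 1×1 + 0×1 = 1
C[1][1] = 1×2 + 0×2 = 2
Result: [[1, 2], [1, 2]]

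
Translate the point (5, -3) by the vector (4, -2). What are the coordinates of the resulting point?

Translation by (4, -2) (homogeneous matrix [[1, 0, 4], [0, 1, -2], [0, 0, 1]]):
x' = 5 + 4 = 9
y' = -3 + -2 = -5
Result: (9, -5)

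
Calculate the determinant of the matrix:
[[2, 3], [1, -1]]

For a 2×2 matrix [[a, b], [c, d]], det = ad - bc
det = (2)(-1) - (3)(1) = -2 - 3 = -5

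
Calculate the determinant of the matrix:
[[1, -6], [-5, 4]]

For a 2×2 matrix [[a, b], [c, d]], det = ad - bc
det = (1)(4) - (-6)(-5) = 4 - 30 = -26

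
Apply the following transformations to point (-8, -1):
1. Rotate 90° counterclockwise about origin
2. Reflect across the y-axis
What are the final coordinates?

Step 1: Rotate 90° → (1, -8)
Step 2: Reflect across y-axis → (-1, -8)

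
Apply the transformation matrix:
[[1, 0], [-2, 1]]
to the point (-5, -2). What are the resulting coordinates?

Matrix multiplication:
[[1, 0], [-2, 1]] × [-5, -2]ᵀ
= [(1)(-5) + (0)(-2), (-2)(-5) + (1)(-2)]ᵀ
= [-5, 8]ᵀ
Result: (-5, 8)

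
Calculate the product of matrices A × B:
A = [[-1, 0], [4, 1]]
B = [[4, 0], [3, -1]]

Matrix multiplication:
C[0][0] = -1×4 + 0×3 = -4
C[0][1] = -1×0 + 0×-1 = 0
C[1][0] = 4×4 + 1×3 = 19
C[1][1] = 4×0 + 1×-1 = -1
Result: [[-4, 0], [19, -1]]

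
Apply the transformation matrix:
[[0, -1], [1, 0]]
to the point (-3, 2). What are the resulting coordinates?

Matrix multiplication:
[[0, -1], [1, 0]] × [-3, 2]ᵀ
= [(0)(-3) + (-1)(2), (1)(-3) + (0)(2)]ᵀ
= [-2, -3]ᵀ
Result: (-2, -3)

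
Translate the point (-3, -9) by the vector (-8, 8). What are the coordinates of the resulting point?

Translation by (-8, 8) (homogeneous matrix [[1, 0, -8], [0, 1, 8], [0, 0, 1]]):
x' = -3 + -8 = -11
y' = -9 + 8 = -1
Result: (-11, -1)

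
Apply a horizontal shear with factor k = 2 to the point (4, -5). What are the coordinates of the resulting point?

Shear matrix for horizontal shear with factor k = 2:
[[1, 2], [0, 1]]
Result: (4, -5) → (-6, -5)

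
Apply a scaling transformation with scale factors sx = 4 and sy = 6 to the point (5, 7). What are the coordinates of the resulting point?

Scaling matrix:
[[4, 0], [0, 6]]
Result: (5 × 4, 7 × 6) = (20, 42)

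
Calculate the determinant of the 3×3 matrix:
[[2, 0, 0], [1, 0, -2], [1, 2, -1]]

Expansion along first row:
det = 2·det([[0,-2],[2,-1]]) - 0·det([[1,-2],[1,-1]]) + 0·det([[1,0],[1,2]])
    = 2·(0·-1 - -2·2) - 0·(1·-1 - -2·1) + 0·(1·2 - 0·1)
    = 2·4 - 0·1 + 0·2
    = 8 + 0 + 0 = 8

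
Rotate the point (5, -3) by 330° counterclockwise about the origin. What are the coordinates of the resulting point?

Rotation matrix for 330°: [[cos 330°, -sin 330°], [sin 330°, cos 330°]] ≈ [[0.866025, 0.500000], [-0.500000, 0.866025]]
[[0.866025, 0.500000], [-0.500000, 0.866025]] × [5, -3]ᵀ ≈ [2.8301, -5.0981]ᵀ
Result: (2.8301, -5.0981)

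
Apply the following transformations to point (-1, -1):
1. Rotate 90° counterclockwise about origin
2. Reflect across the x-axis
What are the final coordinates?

Step 1: Rotate 90° → (1, -1)
Step 2: Reflect across x-axis → (1, 1)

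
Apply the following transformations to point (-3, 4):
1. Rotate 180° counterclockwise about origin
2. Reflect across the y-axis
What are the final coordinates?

Step 1: Rotate 180° → (3, -4)
Step 2: Reflect across y-axis → (-3, -4)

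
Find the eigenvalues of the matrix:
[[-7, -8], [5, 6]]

Characteristic equation: det(A - λI) = 0
λ² - (trace)λ + (det) = 0
trace = -7 + 6 = -1, det = (-7)(6) - (-8)(5) = -2
λ² - (-1)λ + (-2) = 0
λ = (-1 ± √((-1)² - 4·(-2))) / 2 = (-1 ± √9) / 2
Solving: λ = -2, 1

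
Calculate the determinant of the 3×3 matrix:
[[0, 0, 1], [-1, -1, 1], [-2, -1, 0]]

Expansion along first row:
det = 0·det([[-1,1],[-1,0]]) - 0·det([[-1,1],[-2,0]]) + 1·det([[-1,-1],[-2,-1]])
    = 0·(-1·0 - 1·-1) - 0·(-1·0 - 1·-2) + 1·(-1·-1 - -1·-2)
    = 0·1 - 0·2 + 1·-1
    = 0 + 0 + -1 = -1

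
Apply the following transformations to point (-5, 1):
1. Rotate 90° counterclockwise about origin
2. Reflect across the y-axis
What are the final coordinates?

Step 1: Rotate 90° → (-1, -5)
Step 2: Reflect across y-axis → (1, -5)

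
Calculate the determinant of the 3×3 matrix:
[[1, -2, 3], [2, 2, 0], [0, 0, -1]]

Expansion along first row:
det = 1·det([[2,0],[0,-1]]) - -2·det([[2,0],[0,-1]]) + 3·det([[2,2],[0,0]])
    = 1·(2·-1 - 0·0) - -2·(2·-1 - 0·0) + 3·(2·0 - 2·0)
    = 1·-2 - -2·-2 + 3·0
    = -2 + -4 + 0 = -6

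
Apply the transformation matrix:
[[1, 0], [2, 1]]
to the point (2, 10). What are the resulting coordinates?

Matrix multiplication:
[[1, 0], [2, 1]] × [2, 10]ᵀ
= [(1)(2) + (0)(10), (2)(2) + (1)(10)]ᵀ
= [2, 14]ᵀ
Result: (2, 14)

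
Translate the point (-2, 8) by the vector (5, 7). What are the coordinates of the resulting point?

Translation by (5, 7) (homogeneous matrix [[1, 0, 5], [0, 1, 7], [0, 0, 1]]):
x' = -2 + 5 = 3
y' = 8 + 7 = 15
Result: (3, 15)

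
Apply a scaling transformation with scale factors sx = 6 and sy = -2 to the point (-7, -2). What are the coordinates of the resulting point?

Scaling matrix:
[[6, 0], [0, -2]]
Result: (-7 × 6, -2 × -2) = (-42, 4)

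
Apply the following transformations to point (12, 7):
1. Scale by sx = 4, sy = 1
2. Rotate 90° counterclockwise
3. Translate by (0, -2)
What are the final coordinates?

Step 1: Scale → (48, 7)
Step 2: Rotate 90° → (-7, 48)
Step 3: Translate → (-7, 46)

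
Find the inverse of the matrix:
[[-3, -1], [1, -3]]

For [[a,b],[c,d]], inverse = (1/det)·[[d,-b],[-c,a]]
det = (-3)(-3) - (-1)(1) = 9 - -1 = 10
Inverse = (1/10)·[[-3, 1], [-1, -3]]
= [[-3/10, 1/10], [-1/10, -3/10]]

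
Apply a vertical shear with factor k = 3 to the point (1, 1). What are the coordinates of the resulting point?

Shear matrix for vertical shear with factor k = 3:
[[1, 0], [3, 1]]
Result: (1, 1) → (1, 4)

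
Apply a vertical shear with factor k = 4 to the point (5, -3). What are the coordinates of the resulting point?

Shear matrix for vertical shear with factor k = 4:
[[1, 0], [4, 1]]
Result: (5, -3) → (5, 17)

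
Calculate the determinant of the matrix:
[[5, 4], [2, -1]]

For a 2×2 matrix [[a, b], [c, d]], det = ad - bc
det = (5)(-1) - (4)(2) = -5 - 8 = -13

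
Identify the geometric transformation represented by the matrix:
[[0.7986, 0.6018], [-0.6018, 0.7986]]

This matrix represents: rotation by 323° counterclockwise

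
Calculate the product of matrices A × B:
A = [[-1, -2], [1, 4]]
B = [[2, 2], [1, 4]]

Matrix multiplication:
C[0][0] = -1×2 + -2×1 = -4
C[0][1] = -1×2 + -2×4 = -10
C[1][0] = 1×2 + 4×1 = 6
C[1][1] = 1×2 + 4×4 = 18
Result: [[-4, -10], [6, 18]]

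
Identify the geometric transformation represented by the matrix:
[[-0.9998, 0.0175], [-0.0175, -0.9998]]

This matrix represents: rotation by 181° counterclockwise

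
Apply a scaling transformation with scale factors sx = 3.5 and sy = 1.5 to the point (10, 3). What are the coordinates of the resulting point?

Scaling matrix:
[[3.50, 0], [0, 1.50]]
Result: (10 × 3.5, 3 × 1.5) = (35, 4.5)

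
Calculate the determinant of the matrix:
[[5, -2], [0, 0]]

For a 2×2 matrix [[a, b], [c, d]], det = ad - bc
det = (5)(0) - (-2)(0) = 0 - 0 = 0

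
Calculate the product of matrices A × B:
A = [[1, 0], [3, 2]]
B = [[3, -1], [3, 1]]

Matrix multiplication:
C[0][0] = 1×3 + 0×3 = 3
C[0][1] = 1×-1 + 0×1 = -1
C[1][0] = 3×3 + 2×3 = 15
C[1][1] = 3×-1 + 2×1 = -1
Result: [[3, -1], [15, -1]]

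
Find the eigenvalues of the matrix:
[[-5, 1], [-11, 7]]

Characteristic equation: det(A - λI) = 0
λ² - (trace)λ + (det) = 0
trace = -5 + 7 = 2, det = (-5)(7) - (1)(-11) = -24
λ² - (2)λ + (-24) = 0
λ = (2 ± √((2)² - 4·(-24))) / 2 = (2 ± √100) / 2
Solving: λ = -4, 6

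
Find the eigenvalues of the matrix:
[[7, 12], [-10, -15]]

Characteristic equation: det(A - λI) = 0
λ² - (trace)λ + (det) = 0
trace = 7 + -15 = -8, det = (7)(-15) - (12)(-10) = 15
λ² - (-8)λ + (15) = 0
λ = (-8 ± √((-8)² - 4·(15))) / 2 = (-8 ± √4) / 2
Solving: λ = -5, -3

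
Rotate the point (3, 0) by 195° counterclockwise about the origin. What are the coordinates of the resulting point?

Rotation matrix for 195°: [[cos 195°, -sin 195°], [sin 195°, cos 195°]] ≈ [[-0.965926, 0.258819], [-0.258819, -0.965926]]
[[-0.965926, 0.258819], [-0.258819, -0.965926]] × [3, 0]ᵀ ≈ [-2.8978, -0.7765]ᵀ
Result: (-2.8978, -0.7765)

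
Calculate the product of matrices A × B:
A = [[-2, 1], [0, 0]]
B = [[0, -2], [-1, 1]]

Matrix multiplication:
C[0][0] = -2×0 + 1×-1 = -1
C[0][1] = -2×-2 + 1×1 = 5
C[1][0] = 0×0 + 0×-1 = 0
C[1][1] = 0×-2 + 0×1 = 0
Result: [[-1, 5], [0, 0]]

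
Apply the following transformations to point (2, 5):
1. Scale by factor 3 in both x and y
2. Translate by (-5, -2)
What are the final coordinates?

Step 1: Scale (2, 5) by 3 → (6, 15)
Step 2: Translate by (-5, -2) → (1, 13)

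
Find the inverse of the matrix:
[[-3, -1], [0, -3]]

For [[a,b],[c,d]], inverse = (1/det)·[[d,-b],[-c,a]]
det = (-3)(-3) - (-1)(0) = 9 - 0 = 9
Inverse = (1/9)·[[-3, 1], [0, -3]]
= [[-1/3, 1/9], [0, -1/3]]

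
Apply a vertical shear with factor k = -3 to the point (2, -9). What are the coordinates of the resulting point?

Shear matrix for vertical shear with factor k = -3:
[[1, 0], [-3, 1]]
Result: (2, -9) → (2, -15)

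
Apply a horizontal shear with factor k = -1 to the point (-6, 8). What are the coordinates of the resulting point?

Shear matrix for horizontal shear with factor k = -1:
[[1, -1], [0, 1]]
Result: (-6, 8) → (-14, 8)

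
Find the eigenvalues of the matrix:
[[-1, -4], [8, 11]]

Characteristic equation: det(A - λI) = 0
λ² - (trace)λ + (det) = 0
trace = -1 + 11 = 10, det = (-1)(11) - (-4)(8) = 21
λ² - (10)λ + (21) = 0
λ = (10 ± √((10)² - 4·(21))) / 2 = (10 ± √16) / 2
Solving: λ = 3, 7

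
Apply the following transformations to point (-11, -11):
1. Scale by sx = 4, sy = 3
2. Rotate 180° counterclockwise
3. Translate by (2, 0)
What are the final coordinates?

Step 1: Scale → (-44, -33)
Step 2: Rotate 180° → (44, 33)
Step 3: Translate → (46, 33)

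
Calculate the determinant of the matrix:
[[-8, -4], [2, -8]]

For a 2×2 matrix [[a, b], [c, d]], det = ad - bc
det = (-8)(-8) - (-4)(2) = 64 - -8 = 72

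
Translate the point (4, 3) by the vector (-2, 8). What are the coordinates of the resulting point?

Translation by (-2, 8) (homogeneous matrix [[1, 0, -2], [0, 1, 8], [0, 0, 1]]):
x' = 4 + -2 = 2
y' = 3 + 8 = 11
Result: (2, 11)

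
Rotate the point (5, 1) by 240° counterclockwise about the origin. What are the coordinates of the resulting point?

Rotation matrix for 240°: [[cos 240°, -sin 240°], [sin 240°, cos 240°]] ≈ [[-0.500000, 0.866025], [-0.866025, -0.500000]]
[[-0.500000, 0.866025], [-0.866025, -0.500000]] × [5, 1]ᵀ ≈ [-1.6340, -4.8301]ᵀ
Result: (-1.6340, -4.8301)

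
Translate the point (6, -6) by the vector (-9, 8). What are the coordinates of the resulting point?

Translation by (-9, 8) (homogeneous matrix [[1, 0, -9], [0, 1, 8], [0, 0, 1]]):
x' = 6 + -9 = -3
y' = -6 + 8 = 2
Result: (-3, 2)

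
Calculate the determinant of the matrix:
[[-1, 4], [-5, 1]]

For a 2×2 matrix [[a, b], [c, d]], det = ad - bc
det = (-1)(1) - (4)(-5) = -1 - -20 = 19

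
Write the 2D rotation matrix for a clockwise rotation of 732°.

Rotation matrix formula: [[cos θ, -sin θ], [sin θ, cos θ]]
A clockwise rotation by 732° is equivalent to a counterclockwise rotation by -732°.
For θ = -732°:
cos(-732°) = 0.9781
sin(-732°) = -0.2079
Result: [[0.9781, 0.2079], [-0.2079, 0.9781]]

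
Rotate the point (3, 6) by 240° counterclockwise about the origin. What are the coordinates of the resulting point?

Rotation matrix for 240°: [[cos 240°, -sin 240°], [sin 240°, cos 240°]] ≈ [[-0.500000, 0.866025], [-0.866025, -0.500000]]
[[-0.500000, 0.866025], [-0.866025, -0.500000]] × [3, 6]ᵀ ≈ [3.6962, -5.5981]ᵀ
Result: (3.6962, -5.5981)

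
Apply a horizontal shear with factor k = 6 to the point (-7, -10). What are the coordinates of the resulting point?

Shear matrix for horizontal shear with factor k = 6:
[[1, 6], [0, 1]]
Result: (-7, -10) → (-67, -10)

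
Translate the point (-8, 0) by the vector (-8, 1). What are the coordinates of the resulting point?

Translation by (-8, 1) (homogeneous matrix [[1, 0, -8], [0, 1, 1], [0, 0, 1]]):
x' = -8 + -8 = -16
y' = 0 + 1 = 1
Result: (-16, 1)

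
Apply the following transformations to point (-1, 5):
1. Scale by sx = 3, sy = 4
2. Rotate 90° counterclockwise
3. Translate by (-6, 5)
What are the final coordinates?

Step 1: Scale → (-3, 20)
Step 2: Rotate 90° → (-20, -3)
Step 3: Translate → (-26, 2)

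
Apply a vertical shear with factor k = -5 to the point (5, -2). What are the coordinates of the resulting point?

Shear matrix for vertical shear with factor k = -5:
[[1, 0], [-5, 1]]
Result: (5, -2) → (5, -27)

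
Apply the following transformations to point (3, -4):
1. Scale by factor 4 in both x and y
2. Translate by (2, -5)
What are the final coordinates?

Step 1: Scale (3, -4) by 4 → (12, -16)
Step 2: Translate by (2, -5) → (14, -21)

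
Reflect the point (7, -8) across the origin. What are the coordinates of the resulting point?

Reflection across origin: (7, -8) → (-7, 8)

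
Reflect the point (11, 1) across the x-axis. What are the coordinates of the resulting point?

Reflection across x-axis: (11, 1) → (11, -1)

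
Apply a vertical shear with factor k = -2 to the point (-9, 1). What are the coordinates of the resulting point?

Shear matrix for vertical shear with factor k = -2:
[[1, 0], [-2, 1]]
Result: (-9, 1) → (-9, 19)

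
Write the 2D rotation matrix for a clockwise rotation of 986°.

Rotation matrix formula: [[cos θ, -sin θ], [sin θ, cos θ]]
A clockwise rotation by 986° is equivalent to a counterclockwise rotation by -986°.
For θ = -986°:
cos(-986°) = -0.0698
sin(-986°) = 0.9976
Result: [[-0.0698, -0.9976], [0.9976, -0.0698]]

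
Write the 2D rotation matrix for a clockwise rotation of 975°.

Rotation matrix formula: [[cos θ, -sin θ], [sin θ, cos θ]]
A clockwise rotation by 975° is equivalent to a counterclockwise rotation by -975°.
For θ = -975°:
cos(-975°) = -0.2588
sin(-975°) = 0.9659
Result: [[-0.2588, -0.9659], [0.9659, -0.2588]]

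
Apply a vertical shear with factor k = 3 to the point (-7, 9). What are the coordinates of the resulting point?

Shear matrix for vertical shear with factor k = 3:
[[1, 0], [3, 1]]
Result: (-7, 9) → (-7, -12)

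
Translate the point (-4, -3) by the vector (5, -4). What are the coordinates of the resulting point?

Translation by (5, -4) (homogeneous matrix [[1, 0, 5], [0, 1, -4], [0, 0, 1]]):
x' = -4 + 5 = 1
y' = -3 + -4 = -7
Result: (1, -7)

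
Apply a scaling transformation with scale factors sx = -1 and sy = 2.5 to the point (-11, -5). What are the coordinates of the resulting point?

Scaling matrix:
[[-1, 0], [0, 2.50]]
Result: (-11 × -1, -5 × 2.5) = (11, -12.5)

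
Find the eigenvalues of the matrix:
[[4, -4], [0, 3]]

Characteristic equation: det(A - λI) = 0
λ² - (trace)λ + (det) = 0
trace = 4 + 3 = 7, det = (4)(3) - (-4)(0) = 12
λ² - (7)λ + (12) = 0
λ = (7 ± √((7)² - 4·(12))) / 2 = (7 ± √1) / 2
Solving: λ = 3, 4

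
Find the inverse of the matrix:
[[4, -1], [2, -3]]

For [[a,b],[c,d]], inverse = (1/det)·[[d,-b],[-c,a]]
det = (4)(-3) - (-1)(2) = -12 - -2 = -10
Inverse = (1/-10)·[[-3, 1], [-2, 4]]
= [[3/10, -1/10], [1/5, -2/5]]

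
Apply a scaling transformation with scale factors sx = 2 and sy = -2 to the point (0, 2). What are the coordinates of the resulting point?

Scaling matrix:
[[2, 0], [0, -2]]
Result: (0 × 2, 2 × -2) = (0, -4)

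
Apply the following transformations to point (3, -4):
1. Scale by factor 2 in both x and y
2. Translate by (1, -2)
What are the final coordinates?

Step 1: Scale (3, -4) by 2 → (6, -8)
Step 2: Translate by (1, -2) → (7, -10)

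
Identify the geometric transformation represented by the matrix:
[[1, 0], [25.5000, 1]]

This matrix represents: vertical shear with factor 25.5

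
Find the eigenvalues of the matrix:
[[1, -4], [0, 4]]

Characteristic equation: det(A - λI) = 0
λ² - (trace)λ + (det) = 0
trace = 1 + 4 = 5, det = (1)(4) - (-4)(0) = 4
λ² - (5)λ + (4) = 0
λ = (5 ± √((5)² - 4·(4))) / 2 = (5 ± √9) / 2
Solving: λ = 1, 4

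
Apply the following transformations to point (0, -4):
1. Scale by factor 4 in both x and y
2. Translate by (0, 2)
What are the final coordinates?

Step 1: Scale (0, -4) by 4 → (0, -16)
Step 2: Translate by (0, 2) → (0, -14)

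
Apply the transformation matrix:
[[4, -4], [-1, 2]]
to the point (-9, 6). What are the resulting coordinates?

Matrix multiplication:
[[4, -4], [-1, 2]] × [-9, 6]ᵀ
= [(4)(-9) + (-4)(6), (-1)(-9) + (2)(6)]ᵀ
= [-60, 21]ᵀ
Result: (-60, 21)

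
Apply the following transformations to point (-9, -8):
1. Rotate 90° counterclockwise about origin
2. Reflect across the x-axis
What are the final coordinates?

Step 1: Rotate 90° → (8, -9)
Step 2: Reflect across x-axis → (8, 9)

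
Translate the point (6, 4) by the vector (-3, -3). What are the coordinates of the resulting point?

Translation by (-3, -3) (homogeneous matrix [[1, 0, -3], [0, 1, -3], [0, 0, 1]]):
x' = 6 + -3 = 3
y' = 4 + -3 = 1
Result: (3, 1)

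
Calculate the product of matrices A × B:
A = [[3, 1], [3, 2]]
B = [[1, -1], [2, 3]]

Matrix multiplication:
C[0][0] = 3×1 + 1×2 = 5
C[0][1] = 3×-1 + 1×3 = 0
C[1][0] = 3×1 + 2×2 = 7
C[1][1] = 3×-1 + 2×3 = 3
Result: [[5, 0], [7, 3]]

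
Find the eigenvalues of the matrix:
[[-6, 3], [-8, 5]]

Characteristic equation: det(A - λI) = 0
λ² - (trace)λ + (det) = 0
trace = -6 + 5 = -1, det = (-6)(5) - (3)(-8) = -6
λ² - (-1)λ + (-6) = 0
λ = (-1 ± √((-1)² - 4·(-6))) / 2 = (-1 ± √25) / 2
Solving: λ = -3, 2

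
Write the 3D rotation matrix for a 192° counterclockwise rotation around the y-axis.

Rotation matrix for counterclockwise 192° around y-axis:
cos(192°) = -0.9781, sin(192°) = -0.2079
Result: [[-0.9781, 0, -0.2079], [0, 1, 0], [0.2079, 0, -0.9781]]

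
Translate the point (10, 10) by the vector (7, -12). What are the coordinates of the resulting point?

Translation by (7, -12) (homogeneous matrix [[1, 0, 7], [0, 1, -12], [0, 0, 1]]):
x' = 10 + 7 = 17
y' = 10 + -12 = -2
Result: (17, -2)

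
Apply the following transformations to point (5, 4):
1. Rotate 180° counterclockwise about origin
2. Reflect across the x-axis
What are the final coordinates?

Step 1: Rotate 180° → (-5, -4)
Step 2: Reflect across x-axis → (-5, 4)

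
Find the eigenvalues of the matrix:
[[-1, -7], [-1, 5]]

Characteristic equation: det(A - λI) = 0
λ² - (trace)λ + (det) = 0
trace = -1 + 5 = 4, det = (-1)(5) - (-7)(-1) = -12
λ² - (4)λ + (-12) = 0
λ = (4 ± √((4)² - 4·(-12))) / 2 = (4 ± √64) / 2
Solving: λ = -2, 6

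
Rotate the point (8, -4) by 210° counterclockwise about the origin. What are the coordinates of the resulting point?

Rotation matrix for 210°: [[cos 210°, -sin 210°], [sin 210°, cos 210°]] ≈ [[-0.866025, 0.500000], [-0.500000, -0.866025]]
[[-0.866025, 0.500000], [-0.500000, -0.866025]] × [8, -4]ᵀ ≈ [-8.9282, -0.5359]ᵀ
Result: (-8.9282, -0.5359)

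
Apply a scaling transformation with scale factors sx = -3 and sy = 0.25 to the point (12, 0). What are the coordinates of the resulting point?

Scaling matrix:
[[-3, 0], [0, 0.25]]
Result: (12 × -3, 0 × 0.25) = (-36, 0)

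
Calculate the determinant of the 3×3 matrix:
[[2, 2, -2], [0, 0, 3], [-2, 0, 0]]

Expansion along first row:
det = 2·det([[0,3],[0,0]]) - 2·det([[0,3],[-2,0]]) + -2·det([[0,0],[-2,0]])
    = 2·(0·0 - 3·0) - 2·(0·0 - 3·-2) + -2·(0·0 - 0·-2)
    = 2·0 - 2·6 + -2·0
    = 0 + -12 + 0 = -12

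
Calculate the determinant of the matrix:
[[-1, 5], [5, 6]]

For a 2×2 matrix [[a, b], [c, d]], det = ad - bc
det = (-1)(6) - (5)(5) = -6 - 25 = -31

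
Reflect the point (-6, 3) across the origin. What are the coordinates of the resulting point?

Reflection across origin: (-6, 3) → (6, -3)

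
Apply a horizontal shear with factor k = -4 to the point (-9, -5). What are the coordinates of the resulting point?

Shear matrix for horizontal shear with factor k = -4:
[[1, -4], [0, 1]]
Result: (-9, -5) → (11, -5)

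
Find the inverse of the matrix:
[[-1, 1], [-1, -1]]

For [[a,b],[c,d]], inverse = (1/det)·[[d,-b],[-c,a]]
det = (-1)(-1) - (1)(-1) = 1 - -1 = 2
Inverse = (1/2)·[[-1, -1], [1, -1]]
= [[-1/2, -1/2], [1/2, -1/2]]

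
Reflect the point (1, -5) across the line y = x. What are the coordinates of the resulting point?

Reflection across line y = x: (1, -5) → (-5, 1)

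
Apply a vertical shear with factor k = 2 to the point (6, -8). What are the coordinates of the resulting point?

Shear matrix for vertical shear with factor k = 2:
[[1, 0], [2, 1]]
Result: (6, -8) → (6, 4)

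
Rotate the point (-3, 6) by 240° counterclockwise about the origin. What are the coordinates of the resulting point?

Rotation matrix for 240°: [[cos 240°, -sin 240°], [sin 240°, cos 240°]] ≈ [[-0.500000, 0.866025], [-0.866025, -0.500000]]
[[-0.500000, 0.866025], [-0.866025, -0.500000]] × [-3, 6]ᵀ ≈ [6.6962, -0.4019]ᵀ
Result: (6.6962, -0.4019)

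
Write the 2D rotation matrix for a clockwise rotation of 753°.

Rotation matrix formula: [[cos θ, -sin θ], [sin θ, cos θ]]
A clockwise rotation by 753° is equivalent to a counterclockwise rotation by -753°.
For θ = -753°:
cos(-753°) = 0.8387
sin(-753°) = -0.5446
Result: [[0.8387, 0.5446], [-0.5446, 0.8387]]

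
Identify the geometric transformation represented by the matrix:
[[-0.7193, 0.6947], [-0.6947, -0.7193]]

This matrix represents: rotation by 224° counterclockwise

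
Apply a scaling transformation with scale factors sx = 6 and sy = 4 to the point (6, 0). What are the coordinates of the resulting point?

Scaling matrix:
[[6, 0], [0, 4]]
Result: (6 × 6, 0 × 4) = (36, 0)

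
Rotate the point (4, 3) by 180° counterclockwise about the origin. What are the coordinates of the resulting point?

Rotation matrix for 180°: [[cos 180°, -sin 180°], [sin 180°, cos 180°]] = [[-1, 0], [0, -1]]
[[-1, 0], [0, -1]] × [4, 3]ᵀ = [-4, -3]ᵀ
Result: (-4, -3)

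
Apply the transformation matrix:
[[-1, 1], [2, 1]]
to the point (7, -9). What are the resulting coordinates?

Matrix multiplication:
[[-1, 1], [2, 1]] × [7, -9]ᵀ
= [(-1)(7) + (1)(-9), (2)(7) + (1)(-9)]ᵀ
= [-16, 5]ᵀ
Result: (-16, 5)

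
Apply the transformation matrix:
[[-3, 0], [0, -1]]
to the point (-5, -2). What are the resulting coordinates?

Matrix multiplication:
[[-3, 0], [0, -1]] × [-5, -2]ᵀ
= [(-3)(-5) + (0)(-2), (0)(-5) + (-1)(-2)]ᵀ
= [15, 2]ᵀ
Result: (15, 2)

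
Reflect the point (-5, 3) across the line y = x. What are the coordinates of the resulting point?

Reflection across line y = x: (-5, 3) → (3, -5)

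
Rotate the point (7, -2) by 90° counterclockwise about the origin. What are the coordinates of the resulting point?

Rotation matrix for 90°: [[cos 90°, -sin 90°], [sin 90°, cos 90°]] = [[0, -1], [1, 0]]
[[0, -1], [1, 0]] × [7, -2]ᵀ = [2, 7]ᵀ
Result: (2, 7)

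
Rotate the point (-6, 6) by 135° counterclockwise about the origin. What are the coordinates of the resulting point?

Rotation matrix for 135°: [[cos 135°, -sin 135°], [sin 135°, cos 135°]] ≈ [[-0.707107, -0.707107], [0.707107, -0.707107]]
[[-0.707107, -0.707107], [0.707107, -0.707107]] × [-6, 6]ᵀ ≈ [0, -8.4853]ᵀ
Result: (0, -8.4853)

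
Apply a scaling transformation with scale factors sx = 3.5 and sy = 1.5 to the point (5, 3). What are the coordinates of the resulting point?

Scaling matrix:
[[3.50, 0], [0, 1.50]]
Result: (5 × 3.5, 3 × 1.5) = (17.5, 4.5)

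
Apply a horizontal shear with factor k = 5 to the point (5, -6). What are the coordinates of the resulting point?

Shear matrix for horizontal shear with factor k = 5:
[[1, 5], [0, 1]]
Result: (5, -6) → (-25, -6)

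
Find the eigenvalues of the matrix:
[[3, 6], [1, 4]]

Characteristic equation: det(A - λI) = 0
λ² - (trace)λ + (det) = 0
trace = 3 + 4 = 7, det = (3)(4) - (6)(1) = 6
λ² - (7)λ + (6) = 0
λ = (7 ± √((7)² - 4·(6))) / 2 = (7 ± √25) / 2
Solving: λ = 1, 6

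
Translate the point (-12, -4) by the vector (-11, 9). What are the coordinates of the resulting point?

Translation by (-11, 9) (homogeneous matrix [[1, 0, -11], [0, 1, 9], [0, 0, 1]]):
x' = -12 + -11 = -23
y' = -4 + 9 = 5
Result: (-23, 5)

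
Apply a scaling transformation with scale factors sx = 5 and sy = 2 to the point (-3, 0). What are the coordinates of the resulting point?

Scaling matrix:
[[5, 0], [0, 2]]
Result: (-3 × 5, 0 × 2) = (-15, 0)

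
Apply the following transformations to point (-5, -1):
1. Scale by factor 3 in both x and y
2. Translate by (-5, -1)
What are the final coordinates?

Step 1: Scale (-5, -1) by 3 → (-15, -3)
Step 2: Translate by (-5, -1) → (-20, -4)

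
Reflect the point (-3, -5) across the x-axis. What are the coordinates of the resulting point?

Reflection across x-axis: (-3, -5) → (-3, 5)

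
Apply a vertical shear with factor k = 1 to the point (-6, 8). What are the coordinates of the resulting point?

Shear matrix for vertical shear with factor k = 1:
[[1, 0], [1, 1]]
Result: (-6, 8) → (-6, 2)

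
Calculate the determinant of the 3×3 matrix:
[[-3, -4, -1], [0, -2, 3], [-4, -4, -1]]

Expansion along first row:
det = -3·det([[-2,3],[-4,-1]]) - -4·det([[0,3],[-4,-1]]) + -1·det([[0,-2],[-4,-4]])
    = -3·(-2·-1 - 3·-4) - -4·(0·-1 - 3·-4) + -1·(0·-4 - -2·-4)
    = -3·14 - -4·12 + -1·-8
    = -42 + 48 + 8 = 14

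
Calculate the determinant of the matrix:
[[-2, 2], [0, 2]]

For a 2×2 matrix [[a, b], [c, d]], det = ad - bc
det = (-2)(2) - (2)(0) = -4 - 0 = -4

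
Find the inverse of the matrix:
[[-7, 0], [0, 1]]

For [[a,b],[c,d]], inverse = (1/det)·[[d,-b],[-c,a]]
det = (-7)(1) - (0)(0) = -7 - 0 = -7
Inverse = (1/-7)·[[1, 0], [0, -7]]
= [[-1/7, 0], [0, 1]]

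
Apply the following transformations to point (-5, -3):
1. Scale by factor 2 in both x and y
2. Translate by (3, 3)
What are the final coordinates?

Step 1: Scale (-5, -3) by 2 → (-10, -6)
Step 2: Translate by (3, 3) → (-7, -3)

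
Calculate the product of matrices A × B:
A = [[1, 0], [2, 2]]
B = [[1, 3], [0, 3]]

Matrix multiplication:
C[0][0] = 1×1 + 0×0 = 1
C[0][1] = 1×3 + 0×3 = 3
C[1][0] = 2×1 + 2×0 = 2
C[1][1] = 2×3 + 2×3 = 12
Result: [[1, 3], [2, 12]]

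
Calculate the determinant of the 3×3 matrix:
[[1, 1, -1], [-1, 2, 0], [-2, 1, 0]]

Expansion along first row:
det = 1·det([[2,0],[1,0]]) - 1·det([[-1,0],[-2,0]]) + -1·det([[-1,2],[-2,1]])
    = 1·(2·0 - 0·1) - 1·(-1·0 - 0·-2) + -1·(-1·1 - 2·-2)
    = 1·0 - 1·0 + -1·3
    = 0 + 0 + -3 = -3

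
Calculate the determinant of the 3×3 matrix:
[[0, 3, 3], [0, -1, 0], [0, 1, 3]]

Expansion along first row:
det = 0·det([[-1,0],[1,3]]) - 3·det([[0,0],[0,3]]) + 3·det([[0,-1],[0,1]])
    = 0·(-1·3 - 0·1) - 3·(0·3 - 0·0) + 3·(0·1 - -1·0)
    = 0·-3 - 3·0 + 3·0
    = 0 + 0 + 0 = 0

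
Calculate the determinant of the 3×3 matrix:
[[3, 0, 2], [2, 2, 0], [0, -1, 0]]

Expansion along first row:
det = 3·det([[2,0],[-1,0]]) - 0·det([[2,0],[0,0]]) + 2·det([[2,2],[0,-1]])
    = 3·(2·0 - 0·-1) - 0·(2·0 - 0·0) + 2·(2·-1 - 2·0)
    = 3·0 - 0·0 + 2·-2
    = 0 + 0 + -4 = -4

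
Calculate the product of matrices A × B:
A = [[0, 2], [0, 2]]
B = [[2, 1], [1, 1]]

Matrix multiplication:
C[0][0] = 0×2 + 2×1 = 2
C[0][1] = 0×1 + 2×1 = 2
C[1][0] = 0×2 + 2×1 = 2
C[1][1] = 0×1 + 2×1 = 2
Result: [[2, 2], [2, 2]]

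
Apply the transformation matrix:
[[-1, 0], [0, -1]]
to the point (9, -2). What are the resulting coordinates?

Matrix multiplication:
[[-1, 0], [0, -1]] × [9, -2]ᵀ
= [(-1)(9) + (0)(-2), (0)(9) + (-1)(-2)]ᵀ
= [-9, 2]ᵀ
Result: (-9, 2)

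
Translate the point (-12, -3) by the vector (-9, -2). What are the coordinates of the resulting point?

Translation by (-9, -2) (homogeneous matrix [[1, 0, -9], [0, 1, -2], [0, 0, 1]]):
x' = -12 + -9 = -21
y' = -3 + -2 = -5
Result: (-21, -5)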